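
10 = 10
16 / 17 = 0.94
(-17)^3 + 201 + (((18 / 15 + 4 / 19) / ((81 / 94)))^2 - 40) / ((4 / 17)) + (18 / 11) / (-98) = -155450119877123 / 31915820475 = -4870.63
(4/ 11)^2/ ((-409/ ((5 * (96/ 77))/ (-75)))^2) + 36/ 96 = 9000667250747/ 24001778985800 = 0.38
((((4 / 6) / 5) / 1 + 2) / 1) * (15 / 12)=8 / 3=2.67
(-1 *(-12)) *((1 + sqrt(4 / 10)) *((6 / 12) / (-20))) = -3 / 10 - 3 *sqrt(10) / 50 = -0.49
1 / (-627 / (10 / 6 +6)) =-0.01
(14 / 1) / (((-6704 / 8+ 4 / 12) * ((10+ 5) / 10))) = -4 / 359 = -0.01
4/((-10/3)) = -6/5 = -1.20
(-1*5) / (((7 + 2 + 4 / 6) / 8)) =-120 / 29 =-4.14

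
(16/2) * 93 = 744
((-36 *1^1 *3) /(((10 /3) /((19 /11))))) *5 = -3078 /11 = -279.82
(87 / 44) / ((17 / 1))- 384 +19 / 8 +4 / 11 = -570193 / 1496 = -381.15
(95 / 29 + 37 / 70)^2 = 59644729 / 4120900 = 14.47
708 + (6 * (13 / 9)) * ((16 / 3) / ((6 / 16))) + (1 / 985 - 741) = 2400472 / 26595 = 90.26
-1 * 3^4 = -81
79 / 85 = 0.93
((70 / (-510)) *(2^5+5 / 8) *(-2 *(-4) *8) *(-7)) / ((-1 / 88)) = -3001152 / 17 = -176538.35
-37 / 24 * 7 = -259 / 24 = -10.79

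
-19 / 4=-4.75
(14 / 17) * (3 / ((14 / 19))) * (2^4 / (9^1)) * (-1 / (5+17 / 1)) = -0.27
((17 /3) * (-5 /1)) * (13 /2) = -1105 /6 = -184.17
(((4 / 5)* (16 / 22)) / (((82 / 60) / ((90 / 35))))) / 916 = 864 / 722953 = 0.00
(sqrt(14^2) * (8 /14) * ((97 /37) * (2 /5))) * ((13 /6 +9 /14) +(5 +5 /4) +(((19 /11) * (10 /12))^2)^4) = 6719384514536913511 /29140786569953520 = 230.58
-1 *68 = -68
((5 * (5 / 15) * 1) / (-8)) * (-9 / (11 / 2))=15 / 44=0.34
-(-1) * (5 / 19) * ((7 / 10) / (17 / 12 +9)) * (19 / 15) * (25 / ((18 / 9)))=0.28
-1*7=-7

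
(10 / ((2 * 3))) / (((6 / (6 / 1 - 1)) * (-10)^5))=-1 / 72000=-0.00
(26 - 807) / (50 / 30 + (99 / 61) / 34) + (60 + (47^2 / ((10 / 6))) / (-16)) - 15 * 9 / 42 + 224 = -1538806303 / 5973520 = -257.60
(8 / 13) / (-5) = -8 / 65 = -0.12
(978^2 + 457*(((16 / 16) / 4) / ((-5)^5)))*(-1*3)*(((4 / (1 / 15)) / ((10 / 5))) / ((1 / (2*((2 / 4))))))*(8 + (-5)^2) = -3550946714271 / 1250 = -2840757371.42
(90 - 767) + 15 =-662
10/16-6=-5.38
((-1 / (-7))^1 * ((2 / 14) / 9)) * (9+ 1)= 10 / 441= 0.02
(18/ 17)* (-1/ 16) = -9/ 136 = -0.07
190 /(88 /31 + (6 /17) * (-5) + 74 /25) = 1251625 /26574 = 47.10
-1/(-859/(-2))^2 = -4/737881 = -0.00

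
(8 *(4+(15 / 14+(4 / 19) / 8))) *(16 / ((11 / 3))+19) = 1393968 / 1463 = 952.81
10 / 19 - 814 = -813.47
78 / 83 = 0.94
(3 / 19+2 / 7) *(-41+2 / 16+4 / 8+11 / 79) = -1500311 / 84056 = -17.85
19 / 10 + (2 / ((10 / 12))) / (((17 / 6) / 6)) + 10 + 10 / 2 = 3737 / 170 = 21.98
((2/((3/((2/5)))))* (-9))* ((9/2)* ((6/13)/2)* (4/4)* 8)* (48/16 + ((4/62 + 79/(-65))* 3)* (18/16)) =2308986/130975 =17.63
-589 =-589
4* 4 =16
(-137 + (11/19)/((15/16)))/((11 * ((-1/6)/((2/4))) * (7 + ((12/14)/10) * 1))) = 272083/51832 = 5.25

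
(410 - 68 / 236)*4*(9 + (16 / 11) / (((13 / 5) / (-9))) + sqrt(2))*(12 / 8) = 145038*sqrt(2) / 59 + 82236546 / 8437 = 13223.65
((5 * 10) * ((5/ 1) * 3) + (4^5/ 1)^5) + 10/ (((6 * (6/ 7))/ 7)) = 20266198323180977/ 18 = 1125899906843387.61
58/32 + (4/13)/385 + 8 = 785849/80080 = 9.81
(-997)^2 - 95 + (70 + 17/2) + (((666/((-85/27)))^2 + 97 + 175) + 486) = 15020849373/14450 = 1039505.15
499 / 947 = 0.53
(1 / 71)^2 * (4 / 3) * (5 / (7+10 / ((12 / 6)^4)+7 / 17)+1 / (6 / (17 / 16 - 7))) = -38555 / 396706536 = -0.00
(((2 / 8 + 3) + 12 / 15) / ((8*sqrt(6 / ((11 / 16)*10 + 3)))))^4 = 29850509529 / 167772160000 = 0.18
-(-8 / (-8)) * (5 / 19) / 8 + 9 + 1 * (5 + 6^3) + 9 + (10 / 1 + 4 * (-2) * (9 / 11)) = 405329 / 1672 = 242.42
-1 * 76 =-76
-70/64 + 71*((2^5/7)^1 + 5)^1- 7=150411/224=671.48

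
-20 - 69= -89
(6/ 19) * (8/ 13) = 0.19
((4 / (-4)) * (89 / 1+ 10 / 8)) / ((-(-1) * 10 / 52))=-4693 / 10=-469.30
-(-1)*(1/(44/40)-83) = -82.09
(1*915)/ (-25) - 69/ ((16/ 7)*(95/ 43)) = -76401/ 1520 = -50.26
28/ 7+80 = 84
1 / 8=0.12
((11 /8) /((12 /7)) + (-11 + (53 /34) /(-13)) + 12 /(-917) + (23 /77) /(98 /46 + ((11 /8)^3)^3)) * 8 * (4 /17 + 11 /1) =-8546918826996527629921 /9217950969528641340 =-927.20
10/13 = 0.77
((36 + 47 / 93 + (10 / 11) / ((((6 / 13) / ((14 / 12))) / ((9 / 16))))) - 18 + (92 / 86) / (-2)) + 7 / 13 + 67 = 1588418693 / 18299424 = 86.80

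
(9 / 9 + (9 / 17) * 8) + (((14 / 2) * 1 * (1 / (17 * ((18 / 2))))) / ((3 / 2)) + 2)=3335 / 459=7.27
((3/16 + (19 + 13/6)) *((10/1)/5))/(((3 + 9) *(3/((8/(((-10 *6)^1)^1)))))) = -205/1296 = -0.16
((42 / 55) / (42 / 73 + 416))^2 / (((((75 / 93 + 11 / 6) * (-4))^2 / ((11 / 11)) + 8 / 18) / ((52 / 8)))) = 264236956893 / 1354187958784210000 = 0.00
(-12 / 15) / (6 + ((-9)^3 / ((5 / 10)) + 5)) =4 / 7235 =0.00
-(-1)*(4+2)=6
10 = 10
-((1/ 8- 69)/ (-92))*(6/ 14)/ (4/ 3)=-4959/ 20608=-0.24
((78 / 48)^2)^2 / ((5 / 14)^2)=1399489 / 25600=54.67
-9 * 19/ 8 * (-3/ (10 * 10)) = 513/ 800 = 0.64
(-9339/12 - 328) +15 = -4365/4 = -1091.25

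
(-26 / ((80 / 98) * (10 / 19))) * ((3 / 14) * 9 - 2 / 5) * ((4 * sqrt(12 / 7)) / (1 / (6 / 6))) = -26429 * sqrt(21) / 250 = -484.45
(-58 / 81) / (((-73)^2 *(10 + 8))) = -29 / 3884841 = -0.00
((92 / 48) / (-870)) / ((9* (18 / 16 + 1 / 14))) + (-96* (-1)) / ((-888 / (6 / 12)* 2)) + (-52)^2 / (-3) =-26243883512 / 29115855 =-901.36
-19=-19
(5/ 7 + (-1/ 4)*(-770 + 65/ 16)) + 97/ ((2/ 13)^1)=368569/ 448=822.70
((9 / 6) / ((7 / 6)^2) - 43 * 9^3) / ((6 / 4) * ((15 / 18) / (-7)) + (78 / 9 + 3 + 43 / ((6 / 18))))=-223.12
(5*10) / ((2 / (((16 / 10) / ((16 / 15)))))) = 75 / 2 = 37.50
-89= -89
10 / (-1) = -10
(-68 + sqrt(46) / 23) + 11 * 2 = -46 + sqrt(46) / 23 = -45.71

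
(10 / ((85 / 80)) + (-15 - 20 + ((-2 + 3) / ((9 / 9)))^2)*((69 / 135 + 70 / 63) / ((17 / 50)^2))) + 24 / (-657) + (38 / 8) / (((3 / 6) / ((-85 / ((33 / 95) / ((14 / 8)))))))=-4458146269 / 982872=-4535.84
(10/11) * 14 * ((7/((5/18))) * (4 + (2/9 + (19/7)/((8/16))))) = 34048/11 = 3095.27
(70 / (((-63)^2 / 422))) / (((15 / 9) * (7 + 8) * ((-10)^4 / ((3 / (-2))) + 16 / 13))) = -0.00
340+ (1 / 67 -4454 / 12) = -12523 / 402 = -31.15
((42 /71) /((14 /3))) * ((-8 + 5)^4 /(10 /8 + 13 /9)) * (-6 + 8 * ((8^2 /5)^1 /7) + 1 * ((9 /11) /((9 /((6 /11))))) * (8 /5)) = 967826232 /29166445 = 33.18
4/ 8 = 1/ 2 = 0.50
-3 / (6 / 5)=-5 / 2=-2.50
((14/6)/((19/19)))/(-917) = -0.00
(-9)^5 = -59049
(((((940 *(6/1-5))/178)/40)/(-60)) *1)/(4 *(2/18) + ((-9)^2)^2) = -141/420457360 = -0.00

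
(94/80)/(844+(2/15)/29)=4089/2937136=0.00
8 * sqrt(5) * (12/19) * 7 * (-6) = -4032 * sqrt(5)/19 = -474.52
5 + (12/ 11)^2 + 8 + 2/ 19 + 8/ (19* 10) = 164809/ 11495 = 14.34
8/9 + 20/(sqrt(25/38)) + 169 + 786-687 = 4 * sqrt(38) + 2420/9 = 293.55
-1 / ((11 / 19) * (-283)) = 19 / 3113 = 0.01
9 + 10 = 19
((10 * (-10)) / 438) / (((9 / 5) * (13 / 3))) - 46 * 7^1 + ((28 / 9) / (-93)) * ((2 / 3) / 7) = -767383700 / 2382939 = -322.03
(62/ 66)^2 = 961/ 1089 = 0.88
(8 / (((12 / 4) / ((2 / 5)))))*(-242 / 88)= -44 / 15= -2.93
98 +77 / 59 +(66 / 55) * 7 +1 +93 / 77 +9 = 2701106 / 22715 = 118.91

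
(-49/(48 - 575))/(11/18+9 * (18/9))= 882/176545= 0.00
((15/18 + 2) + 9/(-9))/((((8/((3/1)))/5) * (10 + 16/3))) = 165/736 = 0.22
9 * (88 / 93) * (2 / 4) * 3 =396 / 31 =12.77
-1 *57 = -57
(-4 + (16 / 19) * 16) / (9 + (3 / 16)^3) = 81920 / 77881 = 1.05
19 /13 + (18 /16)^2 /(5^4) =761053 /520000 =1.46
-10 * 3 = -30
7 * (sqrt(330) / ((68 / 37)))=259 * sqrt(330) / 68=69.19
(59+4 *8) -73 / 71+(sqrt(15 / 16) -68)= sqrt(15) / 4+1560 / 71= 22.94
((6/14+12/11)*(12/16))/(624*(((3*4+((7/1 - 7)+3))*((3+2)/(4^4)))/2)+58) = 2808/368137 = 0.01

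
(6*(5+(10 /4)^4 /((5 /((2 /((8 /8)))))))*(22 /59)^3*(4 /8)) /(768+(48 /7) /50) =12810875 /3067540744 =0.00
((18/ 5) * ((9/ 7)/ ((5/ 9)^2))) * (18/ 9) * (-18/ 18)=-26244/ 875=-29.99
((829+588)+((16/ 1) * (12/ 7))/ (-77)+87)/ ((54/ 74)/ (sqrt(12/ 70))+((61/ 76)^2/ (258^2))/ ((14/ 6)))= -529105393527295469568/ 263524993334965619819947+2216351561534619143307264 * sqrt(210)/ 37646427619280802831421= 853.15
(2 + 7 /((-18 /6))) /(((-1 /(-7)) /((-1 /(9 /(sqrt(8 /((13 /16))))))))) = 56 * sqrt(26) /351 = 0.81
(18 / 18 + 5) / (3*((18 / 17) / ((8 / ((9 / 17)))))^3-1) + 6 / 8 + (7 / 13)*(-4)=-594633314581 / 80246924836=-7.41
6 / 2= 3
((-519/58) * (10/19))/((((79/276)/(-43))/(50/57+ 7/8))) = 2050597545/1654102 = 1239.70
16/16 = 1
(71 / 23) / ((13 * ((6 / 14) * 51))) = 497 / 45747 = 0.01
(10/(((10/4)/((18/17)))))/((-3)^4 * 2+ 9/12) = 96/3689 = 0.03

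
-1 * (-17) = 17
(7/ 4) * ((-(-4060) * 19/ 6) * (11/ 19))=78155/ 6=13025.83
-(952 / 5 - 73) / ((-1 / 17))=9979 / 5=1995.80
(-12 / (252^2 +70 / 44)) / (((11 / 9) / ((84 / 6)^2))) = -6048 / 199589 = -0.03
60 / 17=3.53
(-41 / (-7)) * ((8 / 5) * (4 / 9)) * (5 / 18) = 1.16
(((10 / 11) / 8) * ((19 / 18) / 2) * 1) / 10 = 19 / 3168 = 0.01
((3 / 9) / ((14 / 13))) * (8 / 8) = 13 / 42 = 0.31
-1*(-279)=279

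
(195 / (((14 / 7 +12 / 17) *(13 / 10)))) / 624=425 / 4784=0.09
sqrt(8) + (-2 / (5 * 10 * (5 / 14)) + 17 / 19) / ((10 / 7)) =13013 / 23750 + 2 * sqrt(2) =3.38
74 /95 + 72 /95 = 1.54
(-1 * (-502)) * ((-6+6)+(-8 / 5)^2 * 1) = 32128 / 25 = 1285.12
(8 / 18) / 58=0.01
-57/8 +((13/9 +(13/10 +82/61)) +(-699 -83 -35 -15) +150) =-15043397/21960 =-685.04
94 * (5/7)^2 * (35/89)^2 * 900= 52875000/7921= 6675.29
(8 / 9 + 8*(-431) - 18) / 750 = -15593 / 3375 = -4.62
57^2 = 3249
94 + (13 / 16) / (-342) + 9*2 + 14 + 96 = 1214771 / 5472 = 222.00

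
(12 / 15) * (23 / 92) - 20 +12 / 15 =-19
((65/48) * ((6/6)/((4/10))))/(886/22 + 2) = 715/8928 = 0.08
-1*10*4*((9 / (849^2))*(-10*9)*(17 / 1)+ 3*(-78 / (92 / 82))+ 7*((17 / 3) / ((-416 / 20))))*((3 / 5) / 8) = 120973320341 / 191572888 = 631.47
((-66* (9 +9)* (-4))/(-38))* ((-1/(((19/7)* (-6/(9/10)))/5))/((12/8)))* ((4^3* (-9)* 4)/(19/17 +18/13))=604910592/28519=21210.79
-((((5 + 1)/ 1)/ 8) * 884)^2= -439569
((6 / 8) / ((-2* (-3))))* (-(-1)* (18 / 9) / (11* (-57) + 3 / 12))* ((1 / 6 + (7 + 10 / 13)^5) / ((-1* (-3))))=-63060974299 / 16754967918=-3.76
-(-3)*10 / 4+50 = 115 / 2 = 57.50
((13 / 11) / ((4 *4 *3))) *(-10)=-65 / 264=-0.25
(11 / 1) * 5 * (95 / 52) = 5225 / 52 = 100.48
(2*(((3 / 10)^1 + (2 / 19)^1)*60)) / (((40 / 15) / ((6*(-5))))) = -10395 / 19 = -547.11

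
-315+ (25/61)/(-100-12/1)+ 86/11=-23085603/75152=-307.19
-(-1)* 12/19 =12/19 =0.63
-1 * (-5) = 5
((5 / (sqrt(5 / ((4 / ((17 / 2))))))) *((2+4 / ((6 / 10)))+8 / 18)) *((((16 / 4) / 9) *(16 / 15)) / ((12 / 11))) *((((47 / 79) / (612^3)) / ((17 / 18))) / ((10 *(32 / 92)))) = 487531 *sqrt(170) / 1324689948689400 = 0.00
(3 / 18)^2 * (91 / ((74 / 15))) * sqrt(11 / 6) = 455 * sqrt(66) / 5328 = 0.69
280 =280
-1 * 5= -5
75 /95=15 /19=0.79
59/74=0.80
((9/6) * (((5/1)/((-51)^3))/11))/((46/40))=-50/11186901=-0.00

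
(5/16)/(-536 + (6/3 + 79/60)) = -75/127844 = -0.00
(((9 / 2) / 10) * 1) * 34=153 / 10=15.30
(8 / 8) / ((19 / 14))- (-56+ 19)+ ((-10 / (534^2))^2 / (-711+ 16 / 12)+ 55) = 25419403063311869 / 274102530194628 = 92.74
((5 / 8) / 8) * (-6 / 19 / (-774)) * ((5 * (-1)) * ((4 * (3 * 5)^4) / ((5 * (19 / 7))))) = -2.38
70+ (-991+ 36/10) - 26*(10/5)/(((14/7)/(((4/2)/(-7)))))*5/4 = -908.11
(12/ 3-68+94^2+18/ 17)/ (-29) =-149142/ 493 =-302.52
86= 86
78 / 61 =1.28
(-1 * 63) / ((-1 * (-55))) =-63 / 55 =-1.15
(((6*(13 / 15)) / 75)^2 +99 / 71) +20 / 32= 161680843 / 79875000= 2.02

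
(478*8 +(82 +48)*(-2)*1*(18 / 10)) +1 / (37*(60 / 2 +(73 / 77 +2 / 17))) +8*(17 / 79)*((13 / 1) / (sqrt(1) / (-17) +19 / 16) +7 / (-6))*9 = 128316862746457 / 36491185065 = 3516.38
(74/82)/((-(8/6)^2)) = -333/656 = -0.51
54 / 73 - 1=-19 / 73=-0.26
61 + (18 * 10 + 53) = 294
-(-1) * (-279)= -279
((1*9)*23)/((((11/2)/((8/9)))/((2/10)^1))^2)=5888/27225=0.22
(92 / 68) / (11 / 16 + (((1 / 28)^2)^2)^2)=8689445961728 / 4415560855569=1.97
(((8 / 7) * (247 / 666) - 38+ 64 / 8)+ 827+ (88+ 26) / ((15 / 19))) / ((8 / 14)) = 10976957 / 6660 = 1648.19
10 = 10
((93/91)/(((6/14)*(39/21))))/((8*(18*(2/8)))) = 217/6084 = 0.04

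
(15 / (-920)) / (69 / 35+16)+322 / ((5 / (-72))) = -2683223949 / 578680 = -4636.80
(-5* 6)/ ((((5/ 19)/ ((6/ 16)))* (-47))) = 0.91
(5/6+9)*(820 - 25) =7817.50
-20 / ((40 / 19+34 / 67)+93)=-5092 / 24343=-0.21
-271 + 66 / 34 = -4574 / 17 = -269.06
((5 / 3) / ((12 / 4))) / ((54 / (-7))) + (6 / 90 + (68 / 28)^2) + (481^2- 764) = 230602.89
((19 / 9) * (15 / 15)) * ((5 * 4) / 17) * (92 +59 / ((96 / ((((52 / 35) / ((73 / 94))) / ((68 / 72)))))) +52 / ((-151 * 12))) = 139393705238 / 602087283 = 231.52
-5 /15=-1 /3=-0.33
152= 152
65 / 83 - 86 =-7073 / 83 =-85.22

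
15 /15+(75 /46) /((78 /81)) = 3221 /1196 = 2.69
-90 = -90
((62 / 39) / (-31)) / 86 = -1 / 1677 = -0.00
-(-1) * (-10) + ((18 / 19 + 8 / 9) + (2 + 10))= 656 / 171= 3.84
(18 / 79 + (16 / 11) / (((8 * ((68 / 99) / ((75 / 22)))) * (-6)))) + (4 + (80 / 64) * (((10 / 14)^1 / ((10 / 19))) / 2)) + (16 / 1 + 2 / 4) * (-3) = -73751631 / 1654576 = -44.57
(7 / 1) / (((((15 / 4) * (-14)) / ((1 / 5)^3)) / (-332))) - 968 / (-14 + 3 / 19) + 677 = 368505257 / 493125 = 747.29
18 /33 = 6 /11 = 0.55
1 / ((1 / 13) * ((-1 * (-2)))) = 13 / 2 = 6.50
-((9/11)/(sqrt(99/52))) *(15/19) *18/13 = -1620 *sqrt(143)/29887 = -0.65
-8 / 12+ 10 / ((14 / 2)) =0.76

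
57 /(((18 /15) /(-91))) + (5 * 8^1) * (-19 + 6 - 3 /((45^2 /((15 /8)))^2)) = -47069101 /9720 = -4842.50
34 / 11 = 3.09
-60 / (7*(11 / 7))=-60 / 11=-5.45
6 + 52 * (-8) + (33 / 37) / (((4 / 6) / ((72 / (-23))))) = -352474 / 851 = -414.19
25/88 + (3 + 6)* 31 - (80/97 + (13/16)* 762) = -340.67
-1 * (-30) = 30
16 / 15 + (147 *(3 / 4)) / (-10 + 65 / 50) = -10097 / 870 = -11.61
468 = 468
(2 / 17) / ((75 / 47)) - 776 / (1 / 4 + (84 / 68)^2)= -1143553418 / 2617575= -436.88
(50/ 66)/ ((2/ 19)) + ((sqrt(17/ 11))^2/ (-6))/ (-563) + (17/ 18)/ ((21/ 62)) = 11688134/ 1170477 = 9.99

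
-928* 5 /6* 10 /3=-23200 /9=-2577.78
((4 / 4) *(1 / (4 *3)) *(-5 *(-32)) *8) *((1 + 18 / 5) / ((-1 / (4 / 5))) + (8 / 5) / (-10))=-409.60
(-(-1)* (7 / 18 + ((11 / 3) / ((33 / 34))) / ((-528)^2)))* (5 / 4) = 0.49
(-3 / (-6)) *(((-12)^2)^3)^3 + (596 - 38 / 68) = 452596665775049166613 / 34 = 13311666640442622547.44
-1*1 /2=-1 /2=-0.50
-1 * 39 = -39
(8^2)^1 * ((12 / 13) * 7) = 5376 / 13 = 413.54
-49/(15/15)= -49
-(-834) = 834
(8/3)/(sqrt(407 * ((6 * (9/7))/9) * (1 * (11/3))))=4 * sqrt(518)/1221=0.07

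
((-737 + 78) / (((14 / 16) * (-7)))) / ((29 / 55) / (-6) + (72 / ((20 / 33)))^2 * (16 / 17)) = 147879600 / 18257025199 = 0.01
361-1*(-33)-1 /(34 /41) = 392.79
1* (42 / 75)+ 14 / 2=189 / 25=7.56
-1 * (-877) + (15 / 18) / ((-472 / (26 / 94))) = 116732143 / 133104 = 877.00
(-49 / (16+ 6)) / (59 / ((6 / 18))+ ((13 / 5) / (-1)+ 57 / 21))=-1715 / 136378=-0.01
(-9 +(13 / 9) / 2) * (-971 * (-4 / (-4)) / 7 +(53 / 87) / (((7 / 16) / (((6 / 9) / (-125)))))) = 4720405079 / 4110750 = 1148.31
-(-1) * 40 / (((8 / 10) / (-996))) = -49800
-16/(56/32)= -9.14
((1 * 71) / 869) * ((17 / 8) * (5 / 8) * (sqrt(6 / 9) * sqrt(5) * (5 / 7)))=30175 * sqrt(30) / 1167936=0.14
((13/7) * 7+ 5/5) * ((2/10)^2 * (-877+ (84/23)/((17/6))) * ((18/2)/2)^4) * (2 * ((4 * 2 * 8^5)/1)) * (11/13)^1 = -11336480744472576/127075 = -89210944280.72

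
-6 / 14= -3 / 7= -0.43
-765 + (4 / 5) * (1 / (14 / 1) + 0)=-26773 / 35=-764.94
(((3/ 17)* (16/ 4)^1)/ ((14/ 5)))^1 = 30/ 119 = 0.25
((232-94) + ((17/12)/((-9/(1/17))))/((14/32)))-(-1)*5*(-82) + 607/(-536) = -27671555/101304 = -273.15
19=19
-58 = -58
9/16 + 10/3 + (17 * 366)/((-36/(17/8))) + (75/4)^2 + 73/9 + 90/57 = -5807/2736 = -2.12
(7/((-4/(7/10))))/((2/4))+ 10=151/20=7.55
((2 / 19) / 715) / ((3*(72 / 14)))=7 / 733590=0.00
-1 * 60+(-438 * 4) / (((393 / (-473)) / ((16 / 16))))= 268372 / 131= 2048.64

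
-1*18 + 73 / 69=-1169 / 69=-16.94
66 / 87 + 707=20525 / 29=707.76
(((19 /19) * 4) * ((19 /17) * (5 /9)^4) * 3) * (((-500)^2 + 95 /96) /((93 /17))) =285001128125 /4881384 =58385.31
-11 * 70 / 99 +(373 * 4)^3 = 29891587322 / 9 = 3321287480.22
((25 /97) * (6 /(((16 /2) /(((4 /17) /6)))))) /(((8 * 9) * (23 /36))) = 25 /151708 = 0.00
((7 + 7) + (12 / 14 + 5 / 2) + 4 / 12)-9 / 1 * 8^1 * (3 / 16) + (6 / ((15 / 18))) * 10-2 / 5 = 7958 / 105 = 75.79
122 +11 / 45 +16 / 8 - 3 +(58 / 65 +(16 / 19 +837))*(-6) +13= -54443071 / 11115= -4898.16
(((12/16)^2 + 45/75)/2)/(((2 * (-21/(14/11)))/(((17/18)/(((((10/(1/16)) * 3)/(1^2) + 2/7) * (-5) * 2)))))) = 3689/1065081600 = 0.00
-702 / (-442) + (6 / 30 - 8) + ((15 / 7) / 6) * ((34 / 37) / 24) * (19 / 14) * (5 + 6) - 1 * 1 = -51835687 / 7397040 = -7.01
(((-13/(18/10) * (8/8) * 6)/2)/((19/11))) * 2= -1430/57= -25.09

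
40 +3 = 43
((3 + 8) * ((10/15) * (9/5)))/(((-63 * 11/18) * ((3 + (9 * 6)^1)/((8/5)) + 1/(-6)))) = -288/29785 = -0.01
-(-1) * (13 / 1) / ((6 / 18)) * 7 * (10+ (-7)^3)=-90909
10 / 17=0.59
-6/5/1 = -1.20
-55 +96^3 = 884681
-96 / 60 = -8 / 5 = -1.60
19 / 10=1.90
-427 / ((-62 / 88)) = 18788 / 31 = 606.06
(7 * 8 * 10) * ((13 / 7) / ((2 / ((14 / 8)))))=910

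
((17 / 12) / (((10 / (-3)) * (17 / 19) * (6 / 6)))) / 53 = -19 / 2120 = -0.01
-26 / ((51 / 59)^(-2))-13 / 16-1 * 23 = -2408277 / 55696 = -43.24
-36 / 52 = -0.69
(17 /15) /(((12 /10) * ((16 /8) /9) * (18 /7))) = 119 /72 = 1.65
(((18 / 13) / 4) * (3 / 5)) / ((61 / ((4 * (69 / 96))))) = 621 / 63440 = 0.01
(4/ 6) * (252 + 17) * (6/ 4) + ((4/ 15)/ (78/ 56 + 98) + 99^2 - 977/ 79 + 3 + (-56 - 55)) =32812455493/ 3297855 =9949.64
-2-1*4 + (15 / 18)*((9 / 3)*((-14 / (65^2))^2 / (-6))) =-64262299 / 10710375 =-6.00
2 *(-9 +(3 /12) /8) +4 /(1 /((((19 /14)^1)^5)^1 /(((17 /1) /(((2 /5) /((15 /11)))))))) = -6041153119 /342862800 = -17.62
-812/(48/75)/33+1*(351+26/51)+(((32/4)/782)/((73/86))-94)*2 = 157095685/1255892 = 125.09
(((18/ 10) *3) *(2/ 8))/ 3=9/ 20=0.45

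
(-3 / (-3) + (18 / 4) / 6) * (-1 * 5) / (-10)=7 / 8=0.88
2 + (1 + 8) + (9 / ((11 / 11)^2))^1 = 20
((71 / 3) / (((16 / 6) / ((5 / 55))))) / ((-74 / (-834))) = 9.09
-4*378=-1512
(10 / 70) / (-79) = -1 / 553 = -0.00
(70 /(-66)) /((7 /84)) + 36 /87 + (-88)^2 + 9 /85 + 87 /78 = 5451622661 /704990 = 7732.91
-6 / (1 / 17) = -102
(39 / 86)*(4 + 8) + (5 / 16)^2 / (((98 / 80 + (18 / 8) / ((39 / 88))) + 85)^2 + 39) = 2119680558619 / 389513114188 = 5.44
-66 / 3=-22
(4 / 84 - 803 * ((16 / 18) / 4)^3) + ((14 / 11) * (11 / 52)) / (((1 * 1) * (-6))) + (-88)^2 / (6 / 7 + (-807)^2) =-272876388605 / 31017728196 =-8.80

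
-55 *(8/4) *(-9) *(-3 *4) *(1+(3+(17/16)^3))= -61769.62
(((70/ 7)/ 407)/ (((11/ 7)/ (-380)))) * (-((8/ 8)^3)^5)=26600/ 4477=5.94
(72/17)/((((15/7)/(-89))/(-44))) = 657888/85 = 7739.86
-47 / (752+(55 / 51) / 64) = -153408 / 2454583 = -0.06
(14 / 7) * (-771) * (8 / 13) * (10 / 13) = -123360 / 169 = -729.94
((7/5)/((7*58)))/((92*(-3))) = -1/80040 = -0.00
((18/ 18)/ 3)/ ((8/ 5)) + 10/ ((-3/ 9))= -715/ 24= -29.79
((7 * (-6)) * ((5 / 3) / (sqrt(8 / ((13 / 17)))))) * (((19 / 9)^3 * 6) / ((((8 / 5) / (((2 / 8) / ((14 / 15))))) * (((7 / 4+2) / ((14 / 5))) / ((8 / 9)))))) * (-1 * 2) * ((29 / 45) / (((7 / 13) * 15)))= 5171686 * sqrt(442) / 5019165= 21.66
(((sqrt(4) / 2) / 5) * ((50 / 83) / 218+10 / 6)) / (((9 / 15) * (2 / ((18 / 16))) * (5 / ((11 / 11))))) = 0.06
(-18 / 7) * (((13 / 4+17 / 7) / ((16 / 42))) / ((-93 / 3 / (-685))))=-2940705 / 3472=-846.98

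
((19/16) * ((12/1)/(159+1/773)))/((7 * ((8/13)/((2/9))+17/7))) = 572793/232541936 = 0.00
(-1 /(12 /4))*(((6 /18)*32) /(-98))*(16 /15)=0.04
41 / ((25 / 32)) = 1312 / 25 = 52.48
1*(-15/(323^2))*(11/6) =-55/208658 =-0.00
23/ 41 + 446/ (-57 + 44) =-17987/ 533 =-33.75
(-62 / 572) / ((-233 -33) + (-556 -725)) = 31 / 442442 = 0.00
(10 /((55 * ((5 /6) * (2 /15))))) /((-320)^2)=9 /563200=0.00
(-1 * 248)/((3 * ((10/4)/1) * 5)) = -496/75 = -6.61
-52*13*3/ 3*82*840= -46562880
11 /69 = 0.16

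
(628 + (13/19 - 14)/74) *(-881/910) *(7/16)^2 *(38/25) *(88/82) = -11976147491/63107200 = -189.77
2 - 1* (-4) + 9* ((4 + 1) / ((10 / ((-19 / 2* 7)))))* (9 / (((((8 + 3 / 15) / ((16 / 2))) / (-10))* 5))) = 215706 / 41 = 5261.12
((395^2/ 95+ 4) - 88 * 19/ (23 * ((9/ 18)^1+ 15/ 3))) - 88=675231/ 437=1545.15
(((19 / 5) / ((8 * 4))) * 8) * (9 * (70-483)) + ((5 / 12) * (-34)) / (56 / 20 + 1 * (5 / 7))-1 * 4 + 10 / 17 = -443951869 / 125460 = -3538.59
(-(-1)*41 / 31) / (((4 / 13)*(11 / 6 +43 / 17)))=27183 / 27590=0.99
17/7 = 2.43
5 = 5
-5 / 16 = -0.31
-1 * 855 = -855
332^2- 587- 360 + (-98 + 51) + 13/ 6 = 655393/ 6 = 109232.17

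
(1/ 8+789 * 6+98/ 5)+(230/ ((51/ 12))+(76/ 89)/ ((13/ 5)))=3782876681/ 786760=4808.17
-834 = -834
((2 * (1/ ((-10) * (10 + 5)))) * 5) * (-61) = 61/ 15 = 4.07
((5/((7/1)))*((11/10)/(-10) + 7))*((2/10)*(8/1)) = 1378/175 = 7.87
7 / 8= 0.88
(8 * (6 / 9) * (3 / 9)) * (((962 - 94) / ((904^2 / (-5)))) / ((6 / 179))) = -194215 / 689526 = -0.28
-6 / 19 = -0.32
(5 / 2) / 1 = 5 / 2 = 2.50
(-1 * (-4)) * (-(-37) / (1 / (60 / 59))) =8880 / 59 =150.51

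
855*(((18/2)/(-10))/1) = -1539/2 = -769.50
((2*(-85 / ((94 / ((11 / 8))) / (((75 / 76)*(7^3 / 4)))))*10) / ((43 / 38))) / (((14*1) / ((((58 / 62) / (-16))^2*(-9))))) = 130040150625 / 31820693504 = 4.09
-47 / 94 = -0.50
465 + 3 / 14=6513 / 14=465.21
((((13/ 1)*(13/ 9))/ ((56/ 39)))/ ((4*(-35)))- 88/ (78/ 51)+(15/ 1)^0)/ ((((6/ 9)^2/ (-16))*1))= 51947283/ 25480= 2038.75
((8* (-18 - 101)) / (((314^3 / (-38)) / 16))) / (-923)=-72352 / 3571911239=-0.00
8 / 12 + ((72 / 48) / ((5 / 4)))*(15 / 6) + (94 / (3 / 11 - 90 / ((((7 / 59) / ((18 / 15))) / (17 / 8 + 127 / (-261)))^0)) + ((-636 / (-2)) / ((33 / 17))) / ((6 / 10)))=21225 / 77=275.65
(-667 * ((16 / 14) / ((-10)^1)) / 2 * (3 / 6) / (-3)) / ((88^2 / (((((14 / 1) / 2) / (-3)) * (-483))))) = -107387 / 116160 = -0.92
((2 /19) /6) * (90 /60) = 1 /38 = 0.03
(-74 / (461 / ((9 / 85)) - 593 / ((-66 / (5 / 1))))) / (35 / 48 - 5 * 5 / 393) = -0.03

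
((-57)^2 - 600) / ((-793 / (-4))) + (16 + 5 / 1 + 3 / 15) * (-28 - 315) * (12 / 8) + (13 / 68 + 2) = -2936659763 / 269620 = -10891.85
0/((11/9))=0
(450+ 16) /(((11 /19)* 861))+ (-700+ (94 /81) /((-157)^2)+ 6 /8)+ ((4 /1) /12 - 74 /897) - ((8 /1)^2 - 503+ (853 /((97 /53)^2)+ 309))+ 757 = -65.72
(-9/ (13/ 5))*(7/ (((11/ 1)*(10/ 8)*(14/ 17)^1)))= -306/ 143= -2.14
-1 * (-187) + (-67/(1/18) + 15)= -1004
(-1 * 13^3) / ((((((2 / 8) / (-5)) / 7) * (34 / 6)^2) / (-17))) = -2768220 / 17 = -162836.47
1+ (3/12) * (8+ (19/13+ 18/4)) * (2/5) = 623/260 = 2.40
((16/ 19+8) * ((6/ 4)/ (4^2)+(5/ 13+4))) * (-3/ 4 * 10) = -586845/ 1976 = -296.99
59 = 59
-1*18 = -18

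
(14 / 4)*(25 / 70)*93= 465 / 4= 116.25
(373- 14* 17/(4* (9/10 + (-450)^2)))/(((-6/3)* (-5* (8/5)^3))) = 1348799575/148114944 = 9.11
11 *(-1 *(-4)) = 44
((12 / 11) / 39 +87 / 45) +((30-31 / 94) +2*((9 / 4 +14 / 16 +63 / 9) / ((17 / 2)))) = 58294843 / 1713855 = 34.01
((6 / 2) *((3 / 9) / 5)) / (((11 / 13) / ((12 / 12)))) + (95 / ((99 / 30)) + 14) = 7099 / 165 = 43.02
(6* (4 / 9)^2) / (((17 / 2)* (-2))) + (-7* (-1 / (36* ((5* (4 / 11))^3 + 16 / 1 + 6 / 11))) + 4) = 12771407 / 3242376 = 3.94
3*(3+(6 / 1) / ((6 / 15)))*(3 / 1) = 162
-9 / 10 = -0.90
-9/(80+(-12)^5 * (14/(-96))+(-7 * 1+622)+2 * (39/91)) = -63/258887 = -0.00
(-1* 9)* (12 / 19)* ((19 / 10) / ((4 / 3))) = -81 / 10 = -8.10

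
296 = 296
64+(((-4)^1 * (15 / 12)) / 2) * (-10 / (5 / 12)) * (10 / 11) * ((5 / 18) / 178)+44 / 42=1339064 / 20559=65.13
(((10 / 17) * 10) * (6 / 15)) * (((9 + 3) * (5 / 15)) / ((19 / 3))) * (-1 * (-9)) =4320 / 323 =13.37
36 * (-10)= -360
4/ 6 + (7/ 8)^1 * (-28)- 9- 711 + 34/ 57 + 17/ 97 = -2738925/ 3686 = -743.06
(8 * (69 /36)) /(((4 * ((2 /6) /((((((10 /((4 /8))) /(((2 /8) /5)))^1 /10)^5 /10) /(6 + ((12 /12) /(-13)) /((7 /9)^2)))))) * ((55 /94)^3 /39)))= 3903998305.33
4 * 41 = 164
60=60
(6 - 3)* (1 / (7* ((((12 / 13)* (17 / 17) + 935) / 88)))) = 3432 / 85169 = 0.04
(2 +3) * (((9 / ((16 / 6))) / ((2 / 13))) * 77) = 135135 / 16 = 8445.94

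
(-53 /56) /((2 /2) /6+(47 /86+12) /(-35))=34185 /6928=4.93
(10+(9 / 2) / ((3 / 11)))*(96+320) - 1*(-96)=11120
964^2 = 929296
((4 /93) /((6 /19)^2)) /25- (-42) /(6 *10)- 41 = -40.28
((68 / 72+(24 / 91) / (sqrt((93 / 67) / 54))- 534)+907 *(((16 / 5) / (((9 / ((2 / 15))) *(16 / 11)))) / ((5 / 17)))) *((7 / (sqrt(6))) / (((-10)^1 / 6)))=sqrt(6) *(8236442669- 486000 *sqrt(4154)) / 27202500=738.84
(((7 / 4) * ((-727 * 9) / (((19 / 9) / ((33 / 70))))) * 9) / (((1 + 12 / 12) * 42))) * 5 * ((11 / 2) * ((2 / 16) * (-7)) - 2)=635449617 / 68096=9331.67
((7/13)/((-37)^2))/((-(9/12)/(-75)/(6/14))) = 300/17797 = 0.02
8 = 8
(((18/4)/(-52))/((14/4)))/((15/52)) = -3/35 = -0.09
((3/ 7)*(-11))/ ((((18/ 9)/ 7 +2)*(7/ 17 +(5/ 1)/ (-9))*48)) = 153/ 512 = 0.30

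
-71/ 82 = -0.87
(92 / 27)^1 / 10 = 46 / 135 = 0.34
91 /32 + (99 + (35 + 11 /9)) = 39763 /288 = 138.07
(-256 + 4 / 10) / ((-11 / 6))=7668 / 55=139.42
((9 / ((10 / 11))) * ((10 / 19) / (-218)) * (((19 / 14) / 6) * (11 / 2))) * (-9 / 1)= 3267 / 12208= 0.27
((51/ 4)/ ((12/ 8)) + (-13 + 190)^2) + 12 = 62699/ 2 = 31349.50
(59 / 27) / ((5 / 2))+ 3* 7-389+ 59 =-41597 / 135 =-308.13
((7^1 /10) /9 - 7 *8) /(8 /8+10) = -5033 /990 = -5.08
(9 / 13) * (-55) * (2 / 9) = -110 / 13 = -8.46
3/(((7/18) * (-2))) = -27/7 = -3.86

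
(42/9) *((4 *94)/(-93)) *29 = -152656/279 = -547.15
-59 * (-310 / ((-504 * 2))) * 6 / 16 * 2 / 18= -9145 / 12096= -0.76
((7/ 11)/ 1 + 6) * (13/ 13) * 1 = 73/ 11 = 6.64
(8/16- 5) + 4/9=-73/18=-4.06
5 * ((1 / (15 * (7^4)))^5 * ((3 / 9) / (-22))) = -1 / 799817729300688295023750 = -0.00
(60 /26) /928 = 15 /6032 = 0.00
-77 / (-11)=7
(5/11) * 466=2330/11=211.82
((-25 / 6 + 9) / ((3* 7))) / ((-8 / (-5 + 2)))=29 / 336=0.09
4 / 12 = 1 / 3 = 0.33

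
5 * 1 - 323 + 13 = -305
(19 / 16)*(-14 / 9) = -133 / 72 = -1.85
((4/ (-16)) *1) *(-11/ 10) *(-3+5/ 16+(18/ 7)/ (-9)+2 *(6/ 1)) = 11121/ 4480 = 2.48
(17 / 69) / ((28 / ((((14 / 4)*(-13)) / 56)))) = -221 / 30912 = -0.01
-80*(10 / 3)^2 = -8000 / 9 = -888.89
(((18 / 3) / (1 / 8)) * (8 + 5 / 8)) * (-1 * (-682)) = 282348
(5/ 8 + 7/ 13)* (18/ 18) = 121/ 104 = 1.16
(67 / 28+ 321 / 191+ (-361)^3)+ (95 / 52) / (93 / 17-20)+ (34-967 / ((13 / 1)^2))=-10630150668065 / 225953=-47045848.77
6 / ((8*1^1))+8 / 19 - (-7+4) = 317 / 76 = 4.17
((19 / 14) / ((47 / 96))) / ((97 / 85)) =77520 / 31913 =2.43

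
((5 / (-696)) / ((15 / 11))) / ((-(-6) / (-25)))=275 / 12528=0.02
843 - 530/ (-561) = 473453/ 561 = 843.94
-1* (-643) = 643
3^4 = 81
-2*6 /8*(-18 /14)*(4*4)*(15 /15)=216 /7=30.86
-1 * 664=-664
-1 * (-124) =124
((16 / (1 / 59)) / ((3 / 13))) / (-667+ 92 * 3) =-12272 / 1173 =-10.46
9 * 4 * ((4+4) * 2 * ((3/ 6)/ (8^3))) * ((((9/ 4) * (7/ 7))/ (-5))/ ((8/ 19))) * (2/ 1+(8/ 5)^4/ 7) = -9884997/ 5600000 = -1.77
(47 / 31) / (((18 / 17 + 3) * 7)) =799 / 14973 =0.05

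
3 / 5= 0.60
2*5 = 10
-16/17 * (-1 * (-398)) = -6368/17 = -374.59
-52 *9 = -468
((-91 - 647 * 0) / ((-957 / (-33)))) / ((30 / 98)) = -4459 / 435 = -10.25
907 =907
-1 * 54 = -54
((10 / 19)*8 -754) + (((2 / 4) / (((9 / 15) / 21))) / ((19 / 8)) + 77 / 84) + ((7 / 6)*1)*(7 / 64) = -5409085 / 7296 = -741.38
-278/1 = -278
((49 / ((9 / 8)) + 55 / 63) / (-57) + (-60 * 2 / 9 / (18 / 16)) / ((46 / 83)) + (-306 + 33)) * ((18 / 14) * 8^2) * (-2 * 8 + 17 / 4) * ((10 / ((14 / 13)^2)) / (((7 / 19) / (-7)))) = -7745538926320 / 165669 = -46753097.60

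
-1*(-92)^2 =-8464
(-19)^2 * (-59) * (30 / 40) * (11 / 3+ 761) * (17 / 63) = -415309201 / 126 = -3296104.77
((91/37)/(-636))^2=8281/553755024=0.00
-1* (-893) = 893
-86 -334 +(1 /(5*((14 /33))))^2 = -2056911 /4900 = -419.78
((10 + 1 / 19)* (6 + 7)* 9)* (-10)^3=-22347000 / 19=-1176157.89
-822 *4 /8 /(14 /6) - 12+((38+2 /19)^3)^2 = 1008159879834641155 /329321167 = 3061327302.52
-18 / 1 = -18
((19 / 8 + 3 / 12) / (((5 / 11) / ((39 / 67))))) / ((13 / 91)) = 63063 / 2680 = 23.53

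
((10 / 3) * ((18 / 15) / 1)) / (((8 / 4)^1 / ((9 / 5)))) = 18 / 5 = 3.60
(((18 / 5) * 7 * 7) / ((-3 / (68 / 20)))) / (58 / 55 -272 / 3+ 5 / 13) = 2144142 / 956965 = 2.24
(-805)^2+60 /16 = 2592115 /4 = 648028.75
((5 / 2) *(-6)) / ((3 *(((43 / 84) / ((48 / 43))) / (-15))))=302400 / 1849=163.55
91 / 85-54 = -4499 / 85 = -52.93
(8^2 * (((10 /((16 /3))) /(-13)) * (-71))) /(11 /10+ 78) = 85200 /10283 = 8.29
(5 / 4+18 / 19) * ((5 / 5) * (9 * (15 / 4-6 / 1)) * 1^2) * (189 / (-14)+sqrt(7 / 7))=338175 / 608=556.21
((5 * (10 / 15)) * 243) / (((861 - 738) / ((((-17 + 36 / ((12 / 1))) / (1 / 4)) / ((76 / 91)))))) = -343980 / 779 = -441.57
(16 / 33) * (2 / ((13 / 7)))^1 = 224 / 429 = 0.52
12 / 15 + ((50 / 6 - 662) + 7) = -9688 / 15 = -645.87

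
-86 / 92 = -43 / 46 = -0.93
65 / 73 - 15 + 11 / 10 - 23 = -26287 / 730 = -36.01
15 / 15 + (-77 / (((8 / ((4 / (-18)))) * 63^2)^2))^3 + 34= 868311438931640640660605520589 / 24808898255189732590303014912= 35.00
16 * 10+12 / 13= 2092 / 13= 160.92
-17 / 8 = -2.12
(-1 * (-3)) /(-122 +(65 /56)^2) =-9408 /378367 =-0.02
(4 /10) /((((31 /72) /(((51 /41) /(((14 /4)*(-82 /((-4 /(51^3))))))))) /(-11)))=-704 /527102765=-0.00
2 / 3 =0.67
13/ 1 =13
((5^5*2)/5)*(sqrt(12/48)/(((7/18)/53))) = 596250/7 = 85178.57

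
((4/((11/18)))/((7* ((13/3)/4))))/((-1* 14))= -432/7007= -0.06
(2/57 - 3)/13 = -13/57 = -0.23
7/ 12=0.58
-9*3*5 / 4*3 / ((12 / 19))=-2565 / 16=-160.31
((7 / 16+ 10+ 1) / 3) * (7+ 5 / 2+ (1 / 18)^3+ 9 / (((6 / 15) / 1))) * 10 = 56920625 / 46656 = 1220.01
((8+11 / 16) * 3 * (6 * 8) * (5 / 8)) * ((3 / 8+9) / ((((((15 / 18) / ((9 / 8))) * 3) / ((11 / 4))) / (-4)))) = -9288675 / 256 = -36283.89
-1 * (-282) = 282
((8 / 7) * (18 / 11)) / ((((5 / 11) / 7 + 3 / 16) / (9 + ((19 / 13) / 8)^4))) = 9477027225 / 142119536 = 66.68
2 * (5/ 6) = 5/ 3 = 1.67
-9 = -9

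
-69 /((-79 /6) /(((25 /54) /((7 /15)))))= 2875 /553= 5.20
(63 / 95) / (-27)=-7 / 285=-0.02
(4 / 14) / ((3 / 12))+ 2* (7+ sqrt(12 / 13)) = 4* sqrt(39) / 13+ 106 / 7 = 17.06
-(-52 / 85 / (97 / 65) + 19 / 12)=-23219 / 19788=-1.17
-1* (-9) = 9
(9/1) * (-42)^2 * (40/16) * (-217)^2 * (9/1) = 16820661690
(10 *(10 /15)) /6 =10 /9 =1.11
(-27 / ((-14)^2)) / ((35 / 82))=-1107 / 3430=-0.32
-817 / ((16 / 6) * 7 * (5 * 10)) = -2451 / 2800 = -0.88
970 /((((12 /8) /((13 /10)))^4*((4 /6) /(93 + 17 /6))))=78666.16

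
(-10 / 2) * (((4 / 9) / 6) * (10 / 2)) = -1.85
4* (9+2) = 44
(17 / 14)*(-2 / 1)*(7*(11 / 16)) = -187 / 16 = -11.69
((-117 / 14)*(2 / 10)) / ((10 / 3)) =-351 / 700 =-0.50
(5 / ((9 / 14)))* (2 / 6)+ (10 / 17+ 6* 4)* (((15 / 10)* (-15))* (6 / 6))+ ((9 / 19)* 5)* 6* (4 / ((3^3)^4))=-3500770315 / 6357609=-550.64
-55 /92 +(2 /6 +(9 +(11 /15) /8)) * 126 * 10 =1092491 /92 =11874.90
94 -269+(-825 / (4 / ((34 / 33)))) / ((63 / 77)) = -434.72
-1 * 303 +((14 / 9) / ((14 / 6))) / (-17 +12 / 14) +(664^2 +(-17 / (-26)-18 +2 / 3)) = 440576.28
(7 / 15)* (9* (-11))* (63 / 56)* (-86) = 89397 / 20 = 4469.85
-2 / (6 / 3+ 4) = -1 / 3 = -0.33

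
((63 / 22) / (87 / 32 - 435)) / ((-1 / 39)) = 4368 / 16907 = 0.26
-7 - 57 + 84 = 20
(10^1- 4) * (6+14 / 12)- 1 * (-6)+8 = 57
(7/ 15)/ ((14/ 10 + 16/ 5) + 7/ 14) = 14/ 153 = 0.09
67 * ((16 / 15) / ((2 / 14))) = 7504 / 15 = 500.27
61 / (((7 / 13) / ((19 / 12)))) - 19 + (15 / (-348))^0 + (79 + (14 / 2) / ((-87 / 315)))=523799 / 2436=215.02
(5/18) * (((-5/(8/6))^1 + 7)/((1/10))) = 325/36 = 9.03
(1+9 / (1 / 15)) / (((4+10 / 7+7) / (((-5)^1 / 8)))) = -595 / 87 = -6.84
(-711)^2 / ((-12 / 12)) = -505521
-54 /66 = -9 /11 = -0.82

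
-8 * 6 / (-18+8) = 4.80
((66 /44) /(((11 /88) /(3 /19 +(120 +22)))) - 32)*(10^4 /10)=31804000 /19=1673894.74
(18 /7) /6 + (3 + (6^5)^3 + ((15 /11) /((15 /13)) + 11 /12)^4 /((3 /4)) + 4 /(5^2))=18735435503509989078271 /39846945600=470184984605.44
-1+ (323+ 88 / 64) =2587 / 8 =323.38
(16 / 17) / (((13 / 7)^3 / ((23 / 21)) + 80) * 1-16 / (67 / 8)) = 1208144 / 107747037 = 0.01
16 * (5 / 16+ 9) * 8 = 1192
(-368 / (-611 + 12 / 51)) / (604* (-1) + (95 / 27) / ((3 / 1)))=-7344 / 7347703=-0.00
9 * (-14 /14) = -9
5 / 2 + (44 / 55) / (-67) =1667 / 670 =2.49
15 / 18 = 5 / 6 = 0.83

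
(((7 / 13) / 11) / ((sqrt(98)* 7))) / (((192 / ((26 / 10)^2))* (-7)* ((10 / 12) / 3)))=-39* sqrt(2) / 4312000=-0.00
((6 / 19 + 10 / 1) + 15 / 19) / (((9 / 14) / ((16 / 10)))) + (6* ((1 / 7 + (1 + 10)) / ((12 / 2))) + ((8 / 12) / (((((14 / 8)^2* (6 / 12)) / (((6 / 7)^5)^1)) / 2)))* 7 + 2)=43.60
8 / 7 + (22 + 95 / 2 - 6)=64.64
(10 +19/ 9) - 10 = 19/ 9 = 2.11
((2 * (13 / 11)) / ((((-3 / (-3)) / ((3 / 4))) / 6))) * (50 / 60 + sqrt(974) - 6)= -1209 / 22 + 117 * sqrt(974) / 11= 277.00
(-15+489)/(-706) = -237/353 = -0.67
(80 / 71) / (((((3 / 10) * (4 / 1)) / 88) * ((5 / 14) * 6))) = 24640 / 639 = 38.56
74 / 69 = 1.07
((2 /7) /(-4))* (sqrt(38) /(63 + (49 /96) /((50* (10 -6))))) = -9600* sqrt(38) /8467543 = -0.01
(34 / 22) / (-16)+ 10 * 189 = 332623 / 176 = 1889.90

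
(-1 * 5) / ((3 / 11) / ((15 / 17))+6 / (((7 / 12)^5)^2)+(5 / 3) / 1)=-233042080425 / 61390277512934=-0.00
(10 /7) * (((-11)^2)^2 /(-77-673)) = -14641 /525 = -27.89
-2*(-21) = 42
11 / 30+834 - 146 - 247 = 13241 / 30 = 441.37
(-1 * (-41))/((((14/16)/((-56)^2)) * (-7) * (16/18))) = -23616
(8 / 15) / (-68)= -2 / 255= -0.01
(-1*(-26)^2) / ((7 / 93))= -62868 / 7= -8981.14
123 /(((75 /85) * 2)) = 697 /10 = 69.70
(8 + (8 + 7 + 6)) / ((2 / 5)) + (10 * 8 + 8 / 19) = 5811 / 38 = 152.92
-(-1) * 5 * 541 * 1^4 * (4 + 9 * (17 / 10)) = 104413 / 2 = 52206.50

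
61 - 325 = -264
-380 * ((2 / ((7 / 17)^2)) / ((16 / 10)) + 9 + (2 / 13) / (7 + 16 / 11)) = -368979335 / 59241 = -6228.45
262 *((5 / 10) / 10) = 131 / 10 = 13.10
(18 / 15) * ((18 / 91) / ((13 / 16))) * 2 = 3456 / 5915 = 0.58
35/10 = 7/2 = 3.50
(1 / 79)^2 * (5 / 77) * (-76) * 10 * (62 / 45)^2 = -584288 / 38925117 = -0.02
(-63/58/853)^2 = 3969/2447676676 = 0.00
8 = 8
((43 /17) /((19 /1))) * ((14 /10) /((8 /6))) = 0.14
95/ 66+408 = 27023/ 66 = 409.44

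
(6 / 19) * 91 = 546 / 19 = 28.74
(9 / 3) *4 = 12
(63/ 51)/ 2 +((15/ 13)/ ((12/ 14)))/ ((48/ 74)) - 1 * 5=-24473/ 10608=-2.31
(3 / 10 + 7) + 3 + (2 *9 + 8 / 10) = 291 / 10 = 29.10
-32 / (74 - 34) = -4 / 5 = -0.80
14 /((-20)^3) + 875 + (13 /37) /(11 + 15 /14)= 1683552633 /1924000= 875.03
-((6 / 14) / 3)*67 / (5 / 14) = -26.80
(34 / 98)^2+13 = 31502 / 2401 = 13.12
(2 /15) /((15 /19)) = 38 /225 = 0.17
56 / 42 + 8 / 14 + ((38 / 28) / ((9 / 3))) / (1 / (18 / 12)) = 31 / 12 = 2.58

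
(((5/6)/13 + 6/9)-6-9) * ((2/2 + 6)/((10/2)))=-2597/130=-19.98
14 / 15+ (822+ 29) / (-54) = -4003 / 270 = -14.83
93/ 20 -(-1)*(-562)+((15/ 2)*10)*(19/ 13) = -116411/ 260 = -447.73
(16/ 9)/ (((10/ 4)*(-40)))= -4/ 225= -0.02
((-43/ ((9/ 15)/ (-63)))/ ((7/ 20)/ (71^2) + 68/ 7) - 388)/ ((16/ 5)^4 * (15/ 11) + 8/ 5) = 90468504500/ 170373709459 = 0.53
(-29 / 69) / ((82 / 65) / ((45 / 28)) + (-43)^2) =-28275 / 124444283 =-0.00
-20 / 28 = -5 / 7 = -0.71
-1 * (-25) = 25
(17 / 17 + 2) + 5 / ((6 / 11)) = 73 / 6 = 12.17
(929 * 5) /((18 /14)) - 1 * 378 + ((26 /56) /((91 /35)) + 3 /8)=1630607 /504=3235.33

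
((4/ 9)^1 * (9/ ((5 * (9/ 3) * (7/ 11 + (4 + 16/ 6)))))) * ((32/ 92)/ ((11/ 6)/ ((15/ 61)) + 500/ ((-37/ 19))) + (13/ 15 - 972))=-12238265234492/ 345123670425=-35.46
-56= -56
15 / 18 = 0.83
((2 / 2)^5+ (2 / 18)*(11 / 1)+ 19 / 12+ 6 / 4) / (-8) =-191 / 288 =-0.66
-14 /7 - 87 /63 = -3.38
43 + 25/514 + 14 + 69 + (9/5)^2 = 1661359/12850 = 129.29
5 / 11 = 0.45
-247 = -247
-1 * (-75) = 75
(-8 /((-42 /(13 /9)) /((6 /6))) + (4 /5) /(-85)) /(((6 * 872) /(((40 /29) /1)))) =0.00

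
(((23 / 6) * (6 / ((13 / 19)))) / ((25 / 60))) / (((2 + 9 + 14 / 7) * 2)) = 2622 / 845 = 3.10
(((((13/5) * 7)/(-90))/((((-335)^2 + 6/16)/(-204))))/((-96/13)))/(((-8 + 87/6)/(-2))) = 3094/202005675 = 0.00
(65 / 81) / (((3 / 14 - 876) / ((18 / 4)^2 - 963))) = 190645 / 220698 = 0.86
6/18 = 1/3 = 0.33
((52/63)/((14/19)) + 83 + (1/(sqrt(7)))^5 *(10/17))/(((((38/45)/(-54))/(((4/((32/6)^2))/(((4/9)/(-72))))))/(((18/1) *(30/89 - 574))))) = -104850233142345/82859 - 254374234650 *sqrt(7)/9860221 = -1265473740.89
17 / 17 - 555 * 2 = -1109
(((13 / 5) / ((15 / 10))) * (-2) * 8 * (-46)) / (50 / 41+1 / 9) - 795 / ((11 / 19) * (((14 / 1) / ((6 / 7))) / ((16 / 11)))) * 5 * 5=-30544076688 / 14555695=-2098.43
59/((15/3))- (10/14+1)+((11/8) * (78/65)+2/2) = 12.74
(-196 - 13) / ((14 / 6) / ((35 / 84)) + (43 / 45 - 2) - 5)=1881 / 4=470.25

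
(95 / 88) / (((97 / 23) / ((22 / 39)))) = 2185 / 15132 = 0.14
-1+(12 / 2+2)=7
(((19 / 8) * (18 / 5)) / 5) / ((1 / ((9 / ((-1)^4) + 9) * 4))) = 3078 / 25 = 123.12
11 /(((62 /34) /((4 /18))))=374 /279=1.34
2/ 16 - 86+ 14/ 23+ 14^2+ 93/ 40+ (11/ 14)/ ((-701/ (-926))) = 257541129/ 2257220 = 114.10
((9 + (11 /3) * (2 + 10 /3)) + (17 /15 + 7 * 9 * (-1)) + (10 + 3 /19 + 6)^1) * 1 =-14666 /855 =-17.15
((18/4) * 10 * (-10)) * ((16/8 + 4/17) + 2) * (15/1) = -486000/17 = -28588.24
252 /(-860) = -63 /215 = -0.29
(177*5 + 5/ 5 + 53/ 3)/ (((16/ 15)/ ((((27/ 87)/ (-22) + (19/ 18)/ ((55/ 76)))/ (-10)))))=-112427881/ 918720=-122.37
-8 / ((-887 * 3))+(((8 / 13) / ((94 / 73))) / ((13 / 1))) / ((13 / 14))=11704240 / 274772199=0.04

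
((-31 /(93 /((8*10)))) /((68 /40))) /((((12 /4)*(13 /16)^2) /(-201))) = 1592.02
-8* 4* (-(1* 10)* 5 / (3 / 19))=10133.33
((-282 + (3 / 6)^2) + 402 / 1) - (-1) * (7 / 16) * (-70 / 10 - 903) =-2223 / 8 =-277.88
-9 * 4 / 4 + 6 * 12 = 63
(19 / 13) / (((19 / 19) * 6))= 19 / 78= 0.24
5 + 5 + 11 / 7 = 81 / 7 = 11.57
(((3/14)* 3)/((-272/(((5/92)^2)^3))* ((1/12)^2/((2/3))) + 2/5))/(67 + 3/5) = -2109375/24388810775333368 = -0.00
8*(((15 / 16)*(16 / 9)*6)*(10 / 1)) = 800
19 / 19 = 1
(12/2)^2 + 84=120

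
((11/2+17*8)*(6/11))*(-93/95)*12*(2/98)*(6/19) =-5684904/972895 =-5.84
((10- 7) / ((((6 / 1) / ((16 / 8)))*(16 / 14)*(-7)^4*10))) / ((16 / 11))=11 / 439040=0.00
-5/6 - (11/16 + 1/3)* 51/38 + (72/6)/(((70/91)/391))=55608257/9120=6097.40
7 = 7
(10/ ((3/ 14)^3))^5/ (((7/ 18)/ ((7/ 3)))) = 31113619111562444800000/ 4782969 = 6505084835708206.51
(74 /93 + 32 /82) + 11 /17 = 118817 /64821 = 1.83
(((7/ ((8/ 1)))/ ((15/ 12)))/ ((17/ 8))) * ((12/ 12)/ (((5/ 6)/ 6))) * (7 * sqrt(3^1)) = 7056 * sqrt(3)/ 425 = 28.76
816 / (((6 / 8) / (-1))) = -1088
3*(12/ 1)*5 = 180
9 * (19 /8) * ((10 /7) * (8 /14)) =855 /49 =17.45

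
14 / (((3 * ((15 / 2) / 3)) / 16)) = 448 / 15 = 29.87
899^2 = 808201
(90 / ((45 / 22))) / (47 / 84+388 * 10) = 0.01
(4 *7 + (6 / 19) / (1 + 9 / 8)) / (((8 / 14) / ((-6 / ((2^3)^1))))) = -47733 / 1292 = -36.95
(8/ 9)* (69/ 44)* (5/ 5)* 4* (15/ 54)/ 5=92/ 297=0.31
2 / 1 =2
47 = 47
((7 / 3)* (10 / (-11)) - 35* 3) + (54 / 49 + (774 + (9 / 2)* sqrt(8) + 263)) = 9* sqrt(2) + 1505396 / 1617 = 943.71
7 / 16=0.44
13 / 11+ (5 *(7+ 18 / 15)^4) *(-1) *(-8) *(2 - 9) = -1740667151 / 1375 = -1265939.75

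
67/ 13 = 5.15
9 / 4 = 2.25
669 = 669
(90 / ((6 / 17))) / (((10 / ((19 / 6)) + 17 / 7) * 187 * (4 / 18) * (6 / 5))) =29925 / 32692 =0.92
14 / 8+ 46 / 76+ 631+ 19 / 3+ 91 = 166597 / 228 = 730.69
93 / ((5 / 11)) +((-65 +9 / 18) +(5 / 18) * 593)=13717 / 45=304.82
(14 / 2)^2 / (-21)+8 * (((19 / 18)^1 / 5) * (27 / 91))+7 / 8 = -0.96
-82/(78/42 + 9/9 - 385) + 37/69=138581/184575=0.75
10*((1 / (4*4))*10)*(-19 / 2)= -475 / 8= -59.38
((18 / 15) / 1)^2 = 36 / 25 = 1.44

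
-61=-61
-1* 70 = -70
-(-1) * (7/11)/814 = 7/8954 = 0.00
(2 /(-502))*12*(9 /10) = -54 /1255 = -0.04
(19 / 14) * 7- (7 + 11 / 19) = 1.92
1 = 1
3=3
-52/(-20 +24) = -13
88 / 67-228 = -15188 / 67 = -226.69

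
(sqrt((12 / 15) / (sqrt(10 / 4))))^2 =4*sqrt(10) / 25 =0.51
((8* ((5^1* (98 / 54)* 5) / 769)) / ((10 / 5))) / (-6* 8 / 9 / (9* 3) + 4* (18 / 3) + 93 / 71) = 1043700 / 111059749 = 0.01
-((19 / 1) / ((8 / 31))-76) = 19 / 8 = 2.38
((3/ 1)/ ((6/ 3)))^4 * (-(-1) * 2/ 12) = 27/ 32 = 0.84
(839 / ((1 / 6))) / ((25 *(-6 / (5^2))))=-839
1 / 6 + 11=67 / 6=11.17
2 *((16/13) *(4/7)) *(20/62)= 1280/2821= 0.45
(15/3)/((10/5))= 5/2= 2.50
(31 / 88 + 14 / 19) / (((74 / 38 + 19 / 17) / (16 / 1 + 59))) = 51595 / 1936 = 26.65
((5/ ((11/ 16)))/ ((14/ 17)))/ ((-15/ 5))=-680/ 231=-2.94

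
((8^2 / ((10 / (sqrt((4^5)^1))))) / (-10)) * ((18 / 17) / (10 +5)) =-3072 / 2125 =-1.45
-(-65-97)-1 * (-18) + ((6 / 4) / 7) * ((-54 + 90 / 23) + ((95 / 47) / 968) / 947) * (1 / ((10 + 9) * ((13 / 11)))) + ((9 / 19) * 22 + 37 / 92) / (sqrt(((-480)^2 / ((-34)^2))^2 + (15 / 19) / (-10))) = 179.58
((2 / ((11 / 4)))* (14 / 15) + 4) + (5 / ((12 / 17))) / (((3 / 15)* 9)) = 51167 / 5940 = 8.61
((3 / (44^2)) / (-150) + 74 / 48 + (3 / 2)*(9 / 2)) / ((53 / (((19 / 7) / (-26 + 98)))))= 45750043 / 7757164800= 0.01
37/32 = 1.16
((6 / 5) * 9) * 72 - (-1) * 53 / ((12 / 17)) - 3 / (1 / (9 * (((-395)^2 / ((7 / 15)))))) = -3791049373 / 420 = -9026308.03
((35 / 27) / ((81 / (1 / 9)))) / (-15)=-7 / 59049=-0.00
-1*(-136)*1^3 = 136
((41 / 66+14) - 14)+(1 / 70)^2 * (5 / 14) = 281293 / 452760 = 0.62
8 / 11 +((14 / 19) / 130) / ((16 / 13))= 12237 / 16720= 0.73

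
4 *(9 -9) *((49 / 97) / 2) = 0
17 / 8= 2.12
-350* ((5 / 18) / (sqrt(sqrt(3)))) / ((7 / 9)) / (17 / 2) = -250* 3^(3 / 4) / 51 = -11.17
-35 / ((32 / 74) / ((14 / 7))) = -161.88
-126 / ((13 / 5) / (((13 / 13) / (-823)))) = 630 / 10699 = 0.06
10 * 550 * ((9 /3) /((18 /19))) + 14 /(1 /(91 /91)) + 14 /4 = 104605 /6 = 17434.17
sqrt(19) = 4.36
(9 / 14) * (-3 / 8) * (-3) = 81 / 112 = 0.72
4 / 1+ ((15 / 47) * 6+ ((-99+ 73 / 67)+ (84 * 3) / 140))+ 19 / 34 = -47985231 / 535330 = -89.64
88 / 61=1.44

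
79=79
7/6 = 1.17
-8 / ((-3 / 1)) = 8 / 3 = 2.67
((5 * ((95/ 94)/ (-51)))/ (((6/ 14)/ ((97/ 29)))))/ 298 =-0.00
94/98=47/49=0.96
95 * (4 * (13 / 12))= 1235 / 3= 411.67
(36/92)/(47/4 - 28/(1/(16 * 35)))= -12/480493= -0.00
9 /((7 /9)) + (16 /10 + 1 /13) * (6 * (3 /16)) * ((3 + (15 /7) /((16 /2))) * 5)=246915 /5824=42.40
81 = 81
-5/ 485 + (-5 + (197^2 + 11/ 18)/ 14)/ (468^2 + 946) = 12206921/ 5376946680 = 0.00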